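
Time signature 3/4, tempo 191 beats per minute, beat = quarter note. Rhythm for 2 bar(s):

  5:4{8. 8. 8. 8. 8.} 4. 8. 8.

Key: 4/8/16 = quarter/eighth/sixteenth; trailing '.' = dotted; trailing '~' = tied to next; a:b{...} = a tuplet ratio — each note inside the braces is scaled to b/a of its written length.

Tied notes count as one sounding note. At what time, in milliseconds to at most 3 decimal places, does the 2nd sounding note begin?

note 2 onset = 3/5b = 188.482ms

1. 0.0ms @ 0 + 188.482ms (3/5)
2. 188.482ms @ 3/5 + 188.482ms (3/5)
3. 376.963ms @ 6/5 + 188.482ms (3/5)
4. 565.445ms @ 9/5 + 188.482ms (3/5)
5. 753.927ms @ 12/5 + 188.482ms (3/5)
6. 942.408ms @ 3 + 471.204ms (3/2)
7. 1413.613ms @ 9/2 + 235.602ms (3/4)
8. 1649.215ms @ 21/4 + 235.602ms (3/4)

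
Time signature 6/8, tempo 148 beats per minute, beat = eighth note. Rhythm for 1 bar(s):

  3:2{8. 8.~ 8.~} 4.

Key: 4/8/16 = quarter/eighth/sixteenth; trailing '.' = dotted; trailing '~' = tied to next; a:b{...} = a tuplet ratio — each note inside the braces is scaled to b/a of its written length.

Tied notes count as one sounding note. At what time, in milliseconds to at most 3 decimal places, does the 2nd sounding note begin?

1. 0.0ms @ 0 + 405.405ms (1)
2. 405.405ms @ 1 + 2027.027ms (5)

note 2 onset = 1b = 405.405ms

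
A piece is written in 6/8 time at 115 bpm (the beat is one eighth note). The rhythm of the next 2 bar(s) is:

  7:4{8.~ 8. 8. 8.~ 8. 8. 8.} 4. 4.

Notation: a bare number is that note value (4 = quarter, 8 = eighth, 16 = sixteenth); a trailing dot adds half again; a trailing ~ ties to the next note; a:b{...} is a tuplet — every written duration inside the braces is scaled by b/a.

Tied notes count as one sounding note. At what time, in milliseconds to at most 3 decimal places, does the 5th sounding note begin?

note 5 onset = 36/7b = 2683.23ms

1. 0.0ms @ 0 + 894.41ms (12/7)
2. 894.41ms @ 12/7 + 447.205ms (6/7)
3. 1341.615ms @ 18/7 + 894.41ms (12/7)
4. 2236.025ms @ 30/7 + 447.205ms (6/7)
5. 2683.23ms @ 36/7 + 447.205ms (6/7)
6. 3130.435ms @ 6 + 1565.217ms (3)
7. 4695.652ms @ 9 + 1565.217ms (3)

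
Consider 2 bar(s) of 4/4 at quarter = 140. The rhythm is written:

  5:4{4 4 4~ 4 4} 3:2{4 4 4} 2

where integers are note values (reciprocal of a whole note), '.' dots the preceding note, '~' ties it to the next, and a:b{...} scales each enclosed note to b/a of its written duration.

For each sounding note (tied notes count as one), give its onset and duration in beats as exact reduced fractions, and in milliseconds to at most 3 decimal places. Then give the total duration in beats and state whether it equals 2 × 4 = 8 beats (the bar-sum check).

1) 0.0ms=0b +342.857ms=4/5b
2) 342.857ms=4/5b +342.857ms=4/5b
3) 685.714ms=8/5b +685.714ms=8/5b
4) 1371.429ms=16/5b +342.857ms=4/5b
5) 1714.286ms=4b +285.714ms=2/3b
6) 2000.0ms=14/3b +285.714ms=2/3b
7) 2285.714ms=16/3b +285.714ms=2/3b
8) 2571.429ms=6b +857.143ms=2b
Σ=8b of 8 (140bpm 4/4) — PASS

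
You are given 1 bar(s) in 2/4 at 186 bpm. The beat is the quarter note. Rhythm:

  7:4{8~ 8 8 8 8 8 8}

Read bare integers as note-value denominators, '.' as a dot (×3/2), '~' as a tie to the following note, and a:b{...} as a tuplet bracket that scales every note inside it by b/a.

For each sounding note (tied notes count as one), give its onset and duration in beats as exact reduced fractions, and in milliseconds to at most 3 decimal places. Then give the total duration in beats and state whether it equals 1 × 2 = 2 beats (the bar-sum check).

1) 0.0ms=0b +184.332ms=4/7b
2) 184.332ms=4/7b +92.166ms=2/7b
3) 276.498ms=6/7b +92.166ms=2/7b
4) 368.664ms=8/7b +92.166ms=2/7b
5) 460.829ms=10/7b +92.166ms=2/7b
6) 552.995ms=12/7b +92.166ms=2/7b
Σ=2b of 2 (186bpm 2/4) — PASS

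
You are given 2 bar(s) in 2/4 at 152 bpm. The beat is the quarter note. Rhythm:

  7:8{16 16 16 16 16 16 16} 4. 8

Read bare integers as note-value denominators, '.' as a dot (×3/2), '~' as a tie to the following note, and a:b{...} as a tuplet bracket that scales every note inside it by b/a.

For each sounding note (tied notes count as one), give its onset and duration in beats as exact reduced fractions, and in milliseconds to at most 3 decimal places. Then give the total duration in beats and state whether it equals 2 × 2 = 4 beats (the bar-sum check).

1) 0.0ms=0b +112.782ms=2/7b
2) 112.782ms=2/7b +112.782ms=2/7b
3) 225.564ms=4/7b +112.782ms=2/7b
4) 338.346ms=6/7b +112.782ms=2/7b
5) 451.128ms=8/7b +112.782ms=2/7b
6) 563.91ms=10/7b +112.782ms=2/7b
7) 676.692ms=12/7b +112.782ms=2/7b
8) 789.474ms=2b +592.105ms=3/2b
9) 1381.579ms=7/2b +197.368ms=1/2b
Σ=4b of 4 (152bpm 2/4) — PASS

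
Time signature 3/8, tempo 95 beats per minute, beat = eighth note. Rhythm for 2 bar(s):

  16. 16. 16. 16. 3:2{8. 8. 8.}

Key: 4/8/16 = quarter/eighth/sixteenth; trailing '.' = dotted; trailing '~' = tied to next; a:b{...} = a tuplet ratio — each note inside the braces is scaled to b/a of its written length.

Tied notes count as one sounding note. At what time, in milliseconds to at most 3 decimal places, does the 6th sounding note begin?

1. 0.0ms @ 0 + 473.684ms (3/4)
2. 473.684ms @ 3/4 + 473.684ms (3/4)
3. 947.368ms @ 3/2 + 473.684ms (3/4)
4. 1421.053ms @ 9/4 + 473.684ms (3/4)
5. 1894.737ms @ 3 + 631.579ms (1)
6. 2526.316ms @ 4 + 631.579ms (1)
7. 3157.895ms @ 5 + 631.579ms (1)

note 6 onset = 4b = 2526.316ms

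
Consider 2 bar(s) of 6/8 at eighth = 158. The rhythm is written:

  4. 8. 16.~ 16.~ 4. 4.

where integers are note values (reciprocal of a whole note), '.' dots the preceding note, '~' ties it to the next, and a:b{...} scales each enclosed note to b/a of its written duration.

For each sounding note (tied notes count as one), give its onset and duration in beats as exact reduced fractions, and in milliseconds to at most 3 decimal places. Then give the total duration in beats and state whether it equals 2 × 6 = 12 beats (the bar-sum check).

1) 0.0ms=0b +1139.241ms=3b
2) 1139.241ms=3b +569.62ms=3/2b
3) 1708.861ms=9/2b +1708.861ms=9/2b
4) 3417.722ms=9b +1139.241ms=3b
Σ=12b of 12 (158bpm 6/8) — PASS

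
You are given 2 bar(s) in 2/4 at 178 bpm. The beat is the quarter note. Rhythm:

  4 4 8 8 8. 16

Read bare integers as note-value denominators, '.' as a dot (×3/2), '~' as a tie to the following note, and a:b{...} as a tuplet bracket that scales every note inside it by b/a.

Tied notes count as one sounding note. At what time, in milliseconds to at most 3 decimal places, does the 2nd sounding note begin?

1. 0.0ms @ 0 + 337.079ms (1)
2. 337.079ms @ 1 + 337.079ms (1)
3. 674.157ms @ 2 + 168.539ms (1/2)
4. 842.697ms @ 5/2 + 168.539ms (1/2)
5. 1011.236ms @ 3 + 252.809ms (3/4)
6. 1264.045ms @ 15/4 + 84.27ms (1/4)

note 2 onset = 1b = 337.079ms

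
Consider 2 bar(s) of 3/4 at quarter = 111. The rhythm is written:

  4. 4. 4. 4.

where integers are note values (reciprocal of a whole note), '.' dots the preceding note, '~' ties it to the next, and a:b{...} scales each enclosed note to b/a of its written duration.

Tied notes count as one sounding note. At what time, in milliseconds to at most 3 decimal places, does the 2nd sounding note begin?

note 2 onset = 3/2b = 810.811ms

1. 0.0ms @ 0 + 810.811ms (3/2)
2. 810.811ms @ 3/2 + 810.811ms (3/2)
3. 1621.622ms @ 3 + 810.811ms (3/2)
4. 2432.432ms @ 9/2 + 810.811ms (3/2)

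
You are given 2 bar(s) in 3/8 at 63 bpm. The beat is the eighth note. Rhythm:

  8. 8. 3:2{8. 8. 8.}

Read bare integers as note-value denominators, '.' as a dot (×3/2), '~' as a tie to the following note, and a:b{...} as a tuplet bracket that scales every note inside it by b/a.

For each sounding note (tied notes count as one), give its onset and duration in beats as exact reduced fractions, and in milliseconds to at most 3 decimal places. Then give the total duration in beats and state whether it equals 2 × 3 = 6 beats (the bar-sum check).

1) 0.0ms=0b +1428.571ms=3/2b
2) 1428.571ms=3/2b +1428.571ms=3/2b
3) 2857.143ms=3b +952.381ms=1b
4) 3809.524ms=4b +952.381ms=1b
5) 4761.905ms=5b +952.381ms=1b
Σ=6b of 6 (63bpm 3/8) — PASS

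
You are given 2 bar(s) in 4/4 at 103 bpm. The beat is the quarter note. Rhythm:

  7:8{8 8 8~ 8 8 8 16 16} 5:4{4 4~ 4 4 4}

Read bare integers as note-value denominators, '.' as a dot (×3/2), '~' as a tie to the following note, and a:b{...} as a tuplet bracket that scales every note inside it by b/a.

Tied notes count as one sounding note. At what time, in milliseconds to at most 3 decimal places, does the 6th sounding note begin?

note 6 onset = 24/7b = 1997.226ms

1. 0.0ms @ 0 + 332.871ms (4/7)
2. 332.871ms @ 4/7 + 332.871ms (4/7)
3. 665.742ms @ 8/7 + 665.742ms (8/7)
4. 1331.484ms @ 16/7 + 332.871ms (4/7)
5. 1664.355ms @ 20/7 + 332.871ms (4/7)
6. 1997.226ms @ 24/7 + 166.436ms (2/7)
7. 2163.662ms @ 26/7 + 166.436ms (2/7)
8. 2330.097ms @ 4 + 466.019ms (4/5)
9. 2796.117ms @ 24/5 + 932.039ms (8/5)
10. 3728.155ms @ 32/5 + 466.019ms (4/5)
11. 4194.175ms @ 36/5 + 466.019ms (4/5)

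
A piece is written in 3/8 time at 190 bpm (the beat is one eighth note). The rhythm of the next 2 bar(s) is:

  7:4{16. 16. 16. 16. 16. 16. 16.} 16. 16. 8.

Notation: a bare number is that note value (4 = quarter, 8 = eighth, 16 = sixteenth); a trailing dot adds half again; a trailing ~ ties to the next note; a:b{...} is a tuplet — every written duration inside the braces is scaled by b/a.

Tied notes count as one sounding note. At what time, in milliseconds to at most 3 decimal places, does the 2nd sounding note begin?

note 2 onset = 3/7b = 135.338ms

1. 0.0ms @ 0 + 135.338ms (3/7)
2. 135.338ms @ 3/7 + 135.338ms (3/7)
3. 270.677ms @ 6/7 + 135.338ms (3/7)
4. 406.015ms @ 9/7 + 135.338ms (3/7)
5. 541.353ms @ 12/7 + 135.338ms (3/7)
6. 676.692ms @ 15/7 + 135.338ms (3/7)
7. 812.03ms @ 18/7 + 135.338ms (3/7)
8. 947.368ms @ 3 + 236.842ms (3/4)
9. 1184.211ms @ 15/4 + 236.842ms (3/4)
10. 1421.053ms @ 9/2 + 473.684ms (3/2)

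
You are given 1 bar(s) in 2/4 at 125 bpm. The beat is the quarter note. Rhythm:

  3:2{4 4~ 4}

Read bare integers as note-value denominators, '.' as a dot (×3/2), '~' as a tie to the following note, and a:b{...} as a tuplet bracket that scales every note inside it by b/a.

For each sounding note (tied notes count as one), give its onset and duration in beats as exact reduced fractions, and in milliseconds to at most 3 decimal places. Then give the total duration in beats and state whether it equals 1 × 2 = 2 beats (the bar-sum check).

1) 0.0ms=0b +320.0ms=2/3b
2) 320.0ms=2/3b +640.0ms=4/3b
Σ=2b of 2 (125bpm 2/4) — PASS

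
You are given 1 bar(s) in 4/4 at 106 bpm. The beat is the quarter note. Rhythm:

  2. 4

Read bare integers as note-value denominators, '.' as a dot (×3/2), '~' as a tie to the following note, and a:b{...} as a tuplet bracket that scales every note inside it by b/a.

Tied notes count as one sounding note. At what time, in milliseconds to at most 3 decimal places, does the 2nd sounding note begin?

1. 0.0ms @ 0 + 1698.113ms (3)
2. 1698.113ms @ 3 + 566.038ms (1)

note 2 onset = 3b = 1698.113ms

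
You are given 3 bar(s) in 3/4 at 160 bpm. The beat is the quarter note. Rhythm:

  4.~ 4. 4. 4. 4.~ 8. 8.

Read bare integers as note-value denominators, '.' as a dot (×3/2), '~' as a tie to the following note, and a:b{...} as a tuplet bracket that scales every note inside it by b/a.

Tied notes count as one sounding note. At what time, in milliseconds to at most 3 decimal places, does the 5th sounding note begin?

1. 0.0ms @ 0 + 1125.0ms (3)
2. 1125.0ms @ 3 + 562.5ms (3/2)
3. 1687.5ms @ 9/2 + 562.5ms (3/2)
4. 2250.0ms @ 6 + 843.75ms (9/4)
5. 3093.75ms @ 33/4 + 281.25ms (3/4)

note 5 onset = 33/4b = 3093.75ms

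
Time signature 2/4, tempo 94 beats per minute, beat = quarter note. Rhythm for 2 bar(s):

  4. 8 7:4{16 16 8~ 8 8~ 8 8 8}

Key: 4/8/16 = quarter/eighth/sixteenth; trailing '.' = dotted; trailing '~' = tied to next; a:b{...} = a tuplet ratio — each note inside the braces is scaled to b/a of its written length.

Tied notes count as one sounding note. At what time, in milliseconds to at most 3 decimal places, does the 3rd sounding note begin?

note 3 onset = 2b = 1276.596ms

1. 0.0ms @ 0 + 957.447ms (3/2)
2. 957.447ms @ 3/2 + 319.149ms (1/2)
3. 1276.596ms @ 2 + 91.185ms (1/7)
4. 1367.781ms @ 15/7 + 91.185ms (1/7)
5. 1458.967ms @ 16/7 + 364.742ms (4/7)
6. 1823.708ms @ 20/7 + 364.742ms (4/7)
7. 2188.45ms @ 24/7 + 182.371ms (2/7)
8. 2370.821ms @ 26/7 + 182.371ms (2/7)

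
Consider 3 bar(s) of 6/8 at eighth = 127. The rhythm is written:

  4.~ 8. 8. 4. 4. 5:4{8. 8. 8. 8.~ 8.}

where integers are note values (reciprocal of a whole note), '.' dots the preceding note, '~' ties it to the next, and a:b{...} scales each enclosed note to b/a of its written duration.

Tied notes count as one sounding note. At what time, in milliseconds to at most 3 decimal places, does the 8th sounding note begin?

note 8 onset = 78/5b = 7370.079ms

1. 0.0ms @ 0 + 2125.984ms (9/2)
2. 2125.984ms @ 9/2 + 708.661ms (3/2)
3. 2834.646ms @ 6 + 1417.323ms (3)
4. 4251.969ms @ 9 + 1417.323ms (3)
5. 5669.291ms @ 12 + 566.929ms (6/5)
6. 6236.22ms @ 66/5 + 566.929ms (6/5)
7. 6803.15ms @ 72/5 + 566.929ms (6/5)
8. 7370.079ms @ 78/5 + 1133.858ms (12/5)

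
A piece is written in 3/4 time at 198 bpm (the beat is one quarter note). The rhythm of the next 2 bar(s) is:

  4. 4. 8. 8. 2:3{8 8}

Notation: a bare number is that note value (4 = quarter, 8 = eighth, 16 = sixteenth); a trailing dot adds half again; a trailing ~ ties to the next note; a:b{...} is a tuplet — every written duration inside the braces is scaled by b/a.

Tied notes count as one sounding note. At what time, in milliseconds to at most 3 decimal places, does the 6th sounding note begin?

1. 0.0ms @ 0 + 454.545ms (3/2)
2. 454.545ms @ 3/2 + 454.545ms (3/2)
3. 909.091ms @ 3 + 227.273ms (3/4)
4. 1136.364ms @ 15/4 + 227.273ms (3/4)
5. 1363.636ms @ 9/2 + 227.273ms (3/4)
6. 1590.909ms @ 21/4 + 227.273ms (3/4)

note 6 onset = 21/4b = 1590.909ms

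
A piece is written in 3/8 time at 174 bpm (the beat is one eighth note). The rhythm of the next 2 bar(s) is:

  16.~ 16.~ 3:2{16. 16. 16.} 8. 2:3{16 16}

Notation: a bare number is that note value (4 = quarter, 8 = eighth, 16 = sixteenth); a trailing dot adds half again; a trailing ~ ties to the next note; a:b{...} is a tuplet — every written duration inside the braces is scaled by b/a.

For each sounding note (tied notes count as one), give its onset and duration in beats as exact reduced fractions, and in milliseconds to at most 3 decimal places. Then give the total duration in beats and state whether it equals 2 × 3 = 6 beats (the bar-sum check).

1) 0.0ms=0b +689.655ms=2b
2) 689.655ms=2b +172.414ms=1/2b
3) 862.069ms=5/2b +172.414ms=1/2b
4) 1034.483ms=3b +517.241ms=3/2b
5) 1551.724ms=9/2b +258.621ms=3/4b
6) 1810.345ms=21/4b +258.621ms=3/4b
Σ=6b of 6 (174bpm 3/8) — PASS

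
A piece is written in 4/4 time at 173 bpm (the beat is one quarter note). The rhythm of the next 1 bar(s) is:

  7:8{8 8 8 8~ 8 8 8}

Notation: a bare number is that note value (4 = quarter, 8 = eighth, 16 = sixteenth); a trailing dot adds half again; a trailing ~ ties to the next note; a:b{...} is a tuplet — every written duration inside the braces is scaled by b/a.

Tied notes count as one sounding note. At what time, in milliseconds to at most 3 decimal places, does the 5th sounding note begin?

note 5 onset = 20/7b = 990.917ms

1. 0.0ms @ 0 + 198.183ms (4/7)
2. 198.183ms @ 4/7 + 198.183ms (4/7)
3. 396.367ms @ 8/7 + 198.183ms (4/7)
4. 594.55ms @ 12/7 + 396.367ms (8/7)
5. 990.917ms @ 20/7 + 198.183ms (4/7)
6. 1189.1ms @ 24/7 + 198.183ms (4/7)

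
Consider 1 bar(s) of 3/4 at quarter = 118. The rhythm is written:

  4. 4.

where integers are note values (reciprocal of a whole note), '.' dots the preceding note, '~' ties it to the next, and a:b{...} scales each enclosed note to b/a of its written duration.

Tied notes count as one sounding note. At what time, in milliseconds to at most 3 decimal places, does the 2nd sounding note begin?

1. 0.0ms @ 0 + 762.712ms (3/2)
2. 762.712ms @ 3/2 + 762.712ms (3/2)

note 2 onset = 3/2b = 762.712ms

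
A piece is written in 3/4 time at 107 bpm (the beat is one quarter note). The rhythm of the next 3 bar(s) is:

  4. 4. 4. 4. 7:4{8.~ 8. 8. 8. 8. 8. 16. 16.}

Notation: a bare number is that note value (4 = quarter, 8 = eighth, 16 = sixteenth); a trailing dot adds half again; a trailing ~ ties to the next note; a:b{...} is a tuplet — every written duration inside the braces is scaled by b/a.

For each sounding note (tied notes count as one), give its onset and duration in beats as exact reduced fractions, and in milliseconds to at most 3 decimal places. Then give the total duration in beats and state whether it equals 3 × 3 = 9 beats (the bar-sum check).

1) 0.0ms=0b +841.121ms=3/2b
2) 841.121ms=3/2b +841.121ms=3/2b
3) 1682.243ms=3b +841.121ms=3/2b
4) 2523.364ms=9/2b +841.121ms=3/2b
5) 3364.486ms=6b +480.641ms=6/7b
6) 3845.127ms=48/7b +240.32ms=3/7b
7) 4085.447ms=51/7b +240.32ms=3/7b
8) 4325.768ms=54/7b +240.32ms=3/7b
9) 4566.088ms=57/7b +240.32ms=3/7b
10) 4806.409ms=60/7b +120.16ms=3/14b
11) 4926.569ms=123/14b +120.16ms=3/14b
Σ=9b of 9 (107bpm 3/4) — PASS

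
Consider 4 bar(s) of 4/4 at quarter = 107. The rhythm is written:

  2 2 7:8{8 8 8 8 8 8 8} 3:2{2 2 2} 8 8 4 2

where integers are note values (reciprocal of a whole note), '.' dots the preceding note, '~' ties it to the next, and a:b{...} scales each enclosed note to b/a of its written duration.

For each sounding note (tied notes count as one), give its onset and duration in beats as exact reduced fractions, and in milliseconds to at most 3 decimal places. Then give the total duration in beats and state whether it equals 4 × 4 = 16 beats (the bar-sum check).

1) 0.0ms=0b +1121.495ms=2b
2) 1121.495ms=2b +1121.495ms=2b
3) 2242.991ms=4b +320.427ms=4/7b
4) 2563.418ms=32/7b +320.427ms=4/7b
5) 2883.845ms=36/7b +320.427ms=4/7b
6) 3204.272ms=40/7b +320.427ms=4/7b
7) 3524.7ms=44/7b +320.427ms=4/7b
8) 3845.127ms=48/7b +320.427ms=4/7b
9) 4165.554ms=52/7b +320.427ms=4/7b
10) 4485.981ms=8b +747.664ms=4/3b
11) 5233.645ms=28/3b +747.664ms=4/3b
12) 5981.308ms=32/3b +747.664ms=4/3b
13) 6728.972ms=12b +280.374ms=1/2b
14) 7009.346ms=25/2b +280.374ms=1/2b
15) 7289.72ms=13b +560.748ms=1b
16) 7850.467ms=14b +1121.495ms=2b
Σ=16b of 16 (107bpm 4/4) — PASS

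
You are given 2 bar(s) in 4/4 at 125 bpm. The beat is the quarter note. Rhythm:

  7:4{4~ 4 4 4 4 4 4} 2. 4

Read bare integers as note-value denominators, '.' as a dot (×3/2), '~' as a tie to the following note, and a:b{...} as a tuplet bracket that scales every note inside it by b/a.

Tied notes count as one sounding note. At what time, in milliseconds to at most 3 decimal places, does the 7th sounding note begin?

1. 0.0ms @ 0 + 548.571ms (8/7)
2. 548.571ms @ 8/7 + 274.286ms (4/7)
3. 822.857ms @ 12/7 + 274.286ms (4/7)
4. 1097.143ms @ 16/7 + 274.286ms (4/7)
5. 1371.429ms @ 20/7 + 274.286ms (4/7)
6. 1645.714ms @ 24/7 + 274.286ms (4/7)
7. 1920.0ms @ 4 + 1440.0ms (3)
8. 3360.0ms @ 7 + 480.0ms (1)

note 7 onset = 4b = 1920.0ms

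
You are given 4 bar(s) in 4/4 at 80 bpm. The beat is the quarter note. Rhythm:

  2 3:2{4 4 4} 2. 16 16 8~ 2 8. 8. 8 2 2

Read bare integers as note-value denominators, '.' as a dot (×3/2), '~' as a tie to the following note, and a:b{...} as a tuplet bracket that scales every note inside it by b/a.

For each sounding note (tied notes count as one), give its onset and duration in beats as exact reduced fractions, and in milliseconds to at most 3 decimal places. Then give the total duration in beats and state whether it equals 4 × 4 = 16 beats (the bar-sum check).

1) 0.0ms=0b +1500.0ms=2b
2) 1500.0ms=2b +500.0ms=2/3b
3) 2000.0ms=8/3b +500.0ms=2/3b
4) 2500.0ms=10/3b +500.0ms=2/3b
5) 3000.0ms=4b +2250.0ms=3b
6) 5250.0ms=7b +187.5ms=1/4b
7) 5437.5ms=29/4b +187.5ms=1/4b
8) 5625.0ms=15/2b +1875.0ms=5/2b
9) 7500.0ms=10b +562.5ms=3/4b
10) 8062.5ms=43/4b +562.5ms=3/4b
11) 8625.0ms=23/2b +375.0ms=1/2b
12) 9000.0ms=12b +1500.0ms=2b
13) 10500.0ms=14b +1500.0ms=2b
Σ=16b of 16 (80bpm 4/4) — PASS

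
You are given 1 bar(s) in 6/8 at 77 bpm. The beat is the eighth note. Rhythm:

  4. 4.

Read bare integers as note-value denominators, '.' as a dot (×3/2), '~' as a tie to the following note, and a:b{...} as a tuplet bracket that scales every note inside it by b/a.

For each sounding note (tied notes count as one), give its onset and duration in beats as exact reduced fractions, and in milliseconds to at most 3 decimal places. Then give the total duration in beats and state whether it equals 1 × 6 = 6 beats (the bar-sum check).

1) 0.0ms=0b +2337.662ms=3b
2) 2337.662ms=3b +2337.662ms=3b
Σ=6b of 6 (77bpm 6/8) — PASS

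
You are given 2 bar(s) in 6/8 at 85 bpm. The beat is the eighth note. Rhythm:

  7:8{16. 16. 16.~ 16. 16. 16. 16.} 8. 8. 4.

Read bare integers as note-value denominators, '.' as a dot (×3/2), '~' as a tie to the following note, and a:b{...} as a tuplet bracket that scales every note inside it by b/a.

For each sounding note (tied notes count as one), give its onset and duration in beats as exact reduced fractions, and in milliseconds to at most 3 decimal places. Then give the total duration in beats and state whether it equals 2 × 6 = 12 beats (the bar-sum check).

1) 0.0ms=0b +605.042ms=6/7b
2) 605.042ms=6/7b +605.042ms=6/7b
3) 1210.084ms=12/7b +1210.084ms=12/7b
4) 2420.168ms=24/7b +605.042ms=6/7b
5) 3025.21ms=30/7b +605.042ms=6/7b
6) 3630.252ms=36/7b +605.042ms=6/7b
7) 4235.294ms=6b +1058.824ms=3/2b
8) 5294.118ms=15/2b +1058.824ms=3/2b
9) 6352.941ms=9b +2117.647ms=3b
Σ=12b of 12 (85bpm 6/8) — PASS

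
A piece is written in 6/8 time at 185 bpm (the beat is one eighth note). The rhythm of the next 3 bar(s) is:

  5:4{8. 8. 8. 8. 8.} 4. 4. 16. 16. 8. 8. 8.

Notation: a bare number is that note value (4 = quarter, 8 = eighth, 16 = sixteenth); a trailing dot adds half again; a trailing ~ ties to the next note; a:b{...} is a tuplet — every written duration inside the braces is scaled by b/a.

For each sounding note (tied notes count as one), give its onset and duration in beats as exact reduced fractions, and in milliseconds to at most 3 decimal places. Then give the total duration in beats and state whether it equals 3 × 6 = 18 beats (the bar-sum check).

1) 0.0ms=0b +389.189ms=6/5b
2) 389.189ms=6/5b +389.189ms=6/5b
3) 778.378ms=12/5b +389.189ms=6/5b
4) 1167.568ms=18/5b +389.189ms=6/5b
5) 1556.757ms=24/5b +389.189ms=6/5b
6) 1945.946ms=6b +972.973ms=3b
7) 2918.919ms=9b +972.973ms=3b
8) 3891.892ms=12b +243.243ms=3/4b
9) 4135.135ms=51/4b +243.243ms=3/4b
10) 4378.378ms=27/2b +486.486ms=3/2b
11) 4864.865ms=15b +486.486ms=3/2b
12) 5351.351ms=33/2b +486.486ms=3/2b
Σ=18b of 18 (185bpm 6/8) — PASS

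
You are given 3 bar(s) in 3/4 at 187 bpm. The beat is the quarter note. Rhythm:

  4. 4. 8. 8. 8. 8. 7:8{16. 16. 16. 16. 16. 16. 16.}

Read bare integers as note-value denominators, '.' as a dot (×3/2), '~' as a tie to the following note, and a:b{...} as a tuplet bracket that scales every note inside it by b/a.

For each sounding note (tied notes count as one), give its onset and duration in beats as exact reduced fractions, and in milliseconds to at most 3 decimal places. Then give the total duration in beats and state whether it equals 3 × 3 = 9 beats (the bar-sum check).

1) 0.0ms=0b +481.283ms=3/2b
2) 481.283ms=3/2b +481.283ms=3/2b
3) 962.567ms=3b +240.642ms=3/4b
4) 1203.209ms=15/4b +240.642ms=3/4b
5) 1443.85ms=9/2b +240.642ms=3/4b
6) 1684.492ms=21/4b +240.642ms=3/4b
7) 1925.134ms=6b +137.51ms=3/7b
8) 2062.643ms=45/7b +137.51ms=3/7b
9) 2200.153ms=48/7b +137.51ms=3/7b
10) 2337.662ms=51/7b +137.51ms=3/7b
11) 2475.172ms=54/7b +137.51ms=3/7b
12) 2612.681ms=57/7b +137.51ms=3/7b
13) 2750.191ms=60/7b +137.51ms=3/7b
Σ=9b of 9 (187bpm 3/4) — PASS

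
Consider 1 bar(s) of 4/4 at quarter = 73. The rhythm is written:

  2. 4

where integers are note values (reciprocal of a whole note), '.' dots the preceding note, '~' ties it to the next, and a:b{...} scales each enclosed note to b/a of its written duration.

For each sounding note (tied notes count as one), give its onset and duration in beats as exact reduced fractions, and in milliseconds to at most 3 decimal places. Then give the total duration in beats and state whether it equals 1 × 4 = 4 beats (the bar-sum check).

1) 0.0ms=0b +2465.753ms=3b
2) 2465.753ms=3b +821.918ms=1b
Σ=4b of 4 (73bpm 4/4) — PASS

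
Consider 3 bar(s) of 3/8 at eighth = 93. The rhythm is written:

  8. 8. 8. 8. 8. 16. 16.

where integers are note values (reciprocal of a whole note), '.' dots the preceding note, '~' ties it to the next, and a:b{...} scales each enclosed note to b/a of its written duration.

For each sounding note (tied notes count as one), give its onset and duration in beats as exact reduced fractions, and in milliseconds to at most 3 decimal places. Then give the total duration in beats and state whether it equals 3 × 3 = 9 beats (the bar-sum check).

1) 0.0ms=0b +967.742ms=3/2b
2) 967.742ms=3/2b +967.742ms=3/2b
3) 1935.484ms=3b +967.742ms=3/2b
4) 2903.226ms=9/2b +967.742ms=3/2b
5) 3870.968ms=6b +967.742ms=3/2b
6) 4838.71ms=15/2b +483.871ms=3/4b
7) 5322.581ms=33/4b +483.871ms=3/4b
Σ=9b of 9 (93bpm 3/8) — PASS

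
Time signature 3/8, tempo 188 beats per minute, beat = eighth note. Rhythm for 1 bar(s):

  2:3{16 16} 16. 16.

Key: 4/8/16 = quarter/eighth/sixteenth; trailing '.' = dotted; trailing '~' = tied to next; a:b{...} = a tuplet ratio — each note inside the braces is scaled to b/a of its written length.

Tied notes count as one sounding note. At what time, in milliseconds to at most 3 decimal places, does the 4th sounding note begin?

note 4 onset = 9/4b = 718.085ms

1. 0.0ms @ 0 + 239.362ms (3/4)
2. 239.362ms @ 3/4 + 239.362ms (3/4)
3. 478.723ms @ 3/2 + 239.362ms (3/4)
4. 718.085ms @ 9/4 + 239.362ms (3/4)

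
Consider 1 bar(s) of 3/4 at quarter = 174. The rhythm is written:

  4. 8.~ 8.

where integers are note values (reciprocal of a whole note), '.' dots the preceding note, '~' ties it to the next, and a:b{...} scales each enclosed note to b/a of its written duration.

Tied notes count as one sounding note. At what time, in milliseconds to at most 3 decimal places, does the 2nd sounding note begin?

note 2 onset = 3/2b = 517.241ms

1. 0.0ms @ 0 + 517.241ms (3/2)
2. 517.241ms @ 3/2 + 517.241ms (3/2)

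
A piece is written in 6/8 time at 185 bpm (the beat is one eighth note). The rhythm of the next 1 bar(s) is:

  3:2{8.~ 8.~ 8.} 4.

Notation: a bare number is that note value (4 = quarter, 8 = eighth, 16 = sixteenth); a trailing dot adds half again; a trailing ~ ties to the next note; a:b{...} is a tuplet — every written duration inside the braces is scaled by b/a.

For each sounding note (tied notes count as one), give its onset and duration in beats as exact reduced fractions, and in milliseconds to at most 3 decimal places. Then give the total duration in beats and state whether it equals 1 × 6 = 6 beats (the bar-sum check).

1) 0.0ms=0b +972.973ms=3b
2) 972.973ms=3b +972.973ms=3b
Σ=6b of 6 (185bpm 6/8) — PASS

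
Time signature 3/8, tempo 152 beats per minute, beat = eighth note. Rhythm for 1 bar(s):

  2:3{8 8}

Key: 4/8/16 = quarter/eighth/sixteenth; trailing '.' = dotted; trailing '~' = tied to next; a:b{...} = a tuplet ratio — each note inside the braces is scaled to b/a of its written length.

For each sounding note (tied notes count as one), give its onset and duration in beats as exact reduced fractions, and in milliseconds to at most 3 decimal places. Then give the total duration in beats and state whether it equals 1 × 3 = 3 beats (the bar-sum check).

1) 0.0ms=0b +592.105ms=3/2b
2) 592.105ms=3/2b +592.105ms=3/2b
Σ=3b of 3 (152bpm 3/8) — PASS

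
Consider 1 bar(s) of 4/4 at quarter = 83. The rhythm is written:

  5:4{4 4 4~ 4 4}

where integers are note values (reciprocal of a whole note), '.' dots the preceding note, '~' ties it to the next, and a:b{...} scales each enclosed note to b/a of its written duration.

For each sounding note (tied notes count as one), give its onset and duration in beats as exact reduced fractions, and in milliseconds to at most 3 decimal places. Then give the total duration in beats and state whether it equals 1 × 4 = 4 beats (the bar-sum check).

1) 0.0ms=0b +578.313ms=4/5b
2) 578.313ms=4/5b +578.313ms=4/5b
3) 1156.627ms=8/5b +1156.627ms=8/5b
4) 2313.253ms=16/5b +578.313ms=4/5b
Σ=4b of 4 (83bpm 4/4) — PASS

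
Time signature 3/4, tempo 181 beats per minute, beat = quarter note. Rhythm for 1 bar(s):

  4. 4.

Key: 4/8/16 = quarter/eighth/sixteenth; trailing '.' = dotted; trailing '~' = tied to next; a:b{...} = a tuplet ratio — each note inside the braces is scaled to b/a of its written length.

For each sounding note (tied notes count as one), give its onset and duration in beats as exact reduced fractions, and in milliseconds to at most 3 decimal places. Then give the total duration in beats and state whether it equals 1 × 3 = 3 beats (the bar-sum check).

1) 0.0ms=0b +497.238ms=3/2b
2) 497.238ms=3/2b +497.238ms=3/2b
Σ=3b of 3 (181bpm 3/4) — PASS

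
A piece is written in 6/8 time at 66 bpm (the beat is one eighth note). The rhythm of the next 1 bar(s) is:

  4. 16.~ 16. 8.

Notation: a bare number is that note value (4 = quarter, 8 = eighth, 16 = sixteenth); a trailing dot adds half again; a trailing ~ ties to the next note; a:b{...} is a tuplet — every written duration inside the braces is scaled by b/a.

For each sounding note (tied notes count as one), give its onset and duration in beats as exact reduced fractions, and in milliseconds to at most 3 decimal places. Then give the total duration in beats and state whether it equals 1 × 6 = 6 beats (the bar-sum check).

1) 0.0ms=0b +2727.273ms=3b
2) 2727.273ms=3b +1363.636ms=3/2b
3) 4090.909ms=9/2b +1363.636ms=3/2b
Σ=6b of 6 (66bpm 6/8) — PASS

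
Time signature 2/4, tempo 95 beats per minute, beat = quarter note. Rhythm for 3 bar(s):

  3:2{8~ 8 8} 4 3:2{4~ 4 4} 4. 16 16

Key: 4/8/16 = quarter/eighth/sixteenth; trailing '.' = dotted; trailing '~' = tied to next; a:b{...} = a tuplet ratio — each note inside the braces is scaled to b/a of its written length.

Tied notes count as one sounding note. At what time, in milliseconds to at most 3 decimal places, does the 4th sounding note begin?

note 4 onset = 2b = 1263.158ms

1. 0.0ms @ 0 + 421.053ms (2/3)
2. 421.053ms @ 2/3 + 210.526ms (1/3)
3. 631.579ms @ 1 + 631.579ms (1)
4. 1263.158ms @ 2 + 842.105ms (4/3)
5. 2105.263ms @ 10/3 + 421.053ms (2/3)
6. 2526.316ms @ 4 + 947.368ms (3/2)
7. 3473.684ms @ 11/2 + 157.895ms (1/4)
8. 3631.579ms @ 23/4 + 157.895ms (1/4)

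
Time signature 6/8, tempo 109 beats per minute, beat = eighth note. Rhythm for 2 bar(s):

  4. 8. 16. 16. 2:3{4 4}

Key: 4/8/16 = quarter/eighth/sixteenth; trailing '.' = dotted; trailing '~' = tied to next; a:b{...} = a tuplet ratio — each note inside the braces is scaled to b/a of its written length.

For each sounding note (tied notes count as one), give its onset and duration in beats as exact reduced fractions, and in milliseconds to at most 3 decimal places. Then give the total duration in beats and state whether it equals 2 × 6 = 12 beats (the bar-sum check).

1) 0.0ms=0b +1651.376ms=3b
2) 1651.376ms=3b +825.688ms=3/2b
3) 2477.064ms=9/2b +412.844ms=3/4b
4) 2889.908ms=21/4b +412.844ms=3/4b
5) 3302.752ms=6b +1651.376ms=3b
6) 4954.128ms=9b +1651.376ms=3b
Σ=12b of 12 (109bpm 6/8) — PASS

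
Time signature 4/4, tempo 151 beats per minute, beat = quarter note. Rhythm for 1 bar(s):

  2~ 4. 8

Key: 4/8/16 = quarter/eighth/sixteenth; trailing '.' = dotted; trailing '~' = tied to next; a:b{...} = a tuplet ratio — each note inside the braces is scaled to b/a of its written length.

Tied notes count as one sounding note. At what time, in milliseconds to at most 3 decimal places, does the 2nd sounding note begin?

note 2 onset = 7/2b = 1390.728ms

1. 0.0ms @ 0 + 1390.728ms (7/2)
2. 1390.728ms @ 7/2 + 198.675ms (1/2)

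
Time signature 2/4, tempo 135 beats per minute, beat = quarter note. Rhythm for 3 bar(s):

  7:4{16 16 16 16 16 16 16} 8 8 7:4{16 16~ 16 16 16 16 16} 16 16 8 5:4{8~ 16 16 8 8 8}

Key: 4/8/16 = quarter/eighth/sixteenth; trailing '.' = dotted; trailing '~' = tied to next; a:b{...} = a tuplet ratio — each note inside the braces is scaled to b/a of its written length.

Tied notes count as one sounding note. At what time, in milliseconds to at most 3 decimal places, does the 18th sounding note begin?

note 18 onset = 7/2b = 1555.556ms

1. 0.0ms @ 0 + 63.492ms (1/7)
2. 63.492ms @ 1/7 + 63.492ms (1/7)
3. 126.984ms @ 2/7 + 63.492ms (1/7)
4. 190.476ms @ 3/7 + 63.492ms (1/7)
5. 253.968ms @ 4/7 + 63.492ms (1/7)
6. 317.46ms @ 5/7 + 63.492ms (1/7)
7. 380.952ms @ 6/7 + 63.492ms (1/7)
8. 444.444ms @ 1 + 222.222ms (1/2)
9. 666.667ms @ 3/2 + 222.222ms (1/2)
10. 888.889ms @ 2 + 63.492ms (1/7)
11. 952.381ms @ 15/7 + 126.984ms (2/7)
12. 1079.365ms @ 17/7 + 63.492ms (1/7)
13. 1142.857ms @ 18/7 + 63.492ms (1/7)
14. 1206.349ms @ 19/7 + 63.492ms (1/7)
15. 1269.841ms @ 20/7 + 63.492ms (1/7)
16. 1333.333ms @ 3 + 111.111ms (1/4)
17. 1444.444ms @ 13/4 + 111.111ms (1/4)
18. 1555.556ms @ 7/2 + 222.222ms (1/2)
19. 1777.778ms @ 4 + 266.667ms (3/5)
20. 2044.444ms @ 23/5 + 88.889ms (1/5)
21. 2133.333ms @ 24/5 + 177.778ms (2/5)
22. 2311.111ms @ 26/5 + 177.778ms (2/5)
23. 2488.889ms @ 28/5 + 177.778ms (2/5)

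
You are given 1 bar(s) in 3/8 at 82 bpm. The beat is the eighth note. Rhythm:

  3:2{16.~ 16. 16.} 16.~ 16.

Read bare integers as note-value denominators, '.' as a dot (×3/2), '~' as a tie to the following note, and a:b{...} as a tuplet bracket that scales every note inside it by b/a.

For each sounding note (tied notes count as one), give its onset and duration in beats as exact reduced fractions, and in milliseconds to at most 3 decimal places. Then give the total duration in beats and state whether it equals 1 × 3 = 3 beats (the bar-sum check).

1) 0.0ms=0b +731.707ms=1b
2) 731.707ms=1b +365.854ms=1/2b
3) 1097.561ms=3/2b +1097.561ms=3/2b
Σ=3b of 3 (82bpm 3/8) — PASS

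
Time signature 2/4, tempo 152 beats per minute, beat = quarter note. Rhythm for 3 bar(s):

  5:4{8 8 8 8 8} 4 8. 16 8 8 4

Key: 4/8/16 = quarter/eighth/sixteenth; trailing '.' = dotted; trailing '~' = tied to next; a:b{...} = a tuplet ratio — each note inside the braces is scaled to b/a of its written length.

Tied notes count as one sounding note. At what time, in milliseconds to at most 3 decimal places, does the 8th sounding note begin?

note 8 onset = 15/4b = 1480.263ms

1. 0.0ms @ 0 + 157.895ms (2/5)
2. 157.895ms @ 2/5 + 157.895ms (2/5)
3. 315.789ms @ 4/5 + 157.895ms (2/5)
4. 473.684ms @ 6/5 + 157.895ms (2/5)
5. 631.579ms @ 8/5 + 157.895ms (2/5)
6. 789.474ms @ 2 + 394.737ms (1)
7. 1184.211ms @ 3 + 296.053ms (3/4)
8. 1480.263ms @ 15/4 + 98.684ms (1/4)
9. 1578.947ms @ 4 + 197.368ms (1/2)
10. 1776.316ms @ 9/2 + 197.368ms (1/2)
11. 1973.684ms @ 5 + 394.737ms (1)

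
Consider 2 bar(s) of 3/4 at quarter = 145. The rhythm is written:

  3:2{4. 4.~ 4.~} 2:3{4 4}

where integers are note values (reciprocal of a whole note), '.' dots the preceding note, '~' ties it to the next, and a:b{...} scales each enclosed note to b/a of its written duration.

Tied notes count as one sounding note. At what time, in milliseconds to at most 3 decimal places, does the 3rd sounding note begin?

note 3 onset = 9/2b = 1862.069ms

1. 0.0ms @ 0 + 413.793ms (1)
2. 413.793ms @ 1 + 1448.276ms (7/2)
3. 1862.069ms @ 9/2 + 620.69ms (3/2)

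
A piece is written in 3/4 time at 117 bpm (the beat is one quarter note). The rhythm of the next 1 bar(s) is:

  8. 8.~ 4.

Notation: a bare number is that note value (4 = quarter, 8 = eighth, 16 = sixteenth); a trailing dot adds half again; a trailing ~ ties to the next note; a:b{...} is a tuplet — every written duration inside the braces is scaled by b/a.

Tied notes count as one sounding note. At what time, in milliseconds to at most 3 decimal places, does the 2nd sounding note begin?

1. 0.0ms @ 0 + 384.615ms (3/4)
2. 384.615ms @ 3/4 + 1153.846ms (9/4)

note 2 onset = 3/4b = 384.615ms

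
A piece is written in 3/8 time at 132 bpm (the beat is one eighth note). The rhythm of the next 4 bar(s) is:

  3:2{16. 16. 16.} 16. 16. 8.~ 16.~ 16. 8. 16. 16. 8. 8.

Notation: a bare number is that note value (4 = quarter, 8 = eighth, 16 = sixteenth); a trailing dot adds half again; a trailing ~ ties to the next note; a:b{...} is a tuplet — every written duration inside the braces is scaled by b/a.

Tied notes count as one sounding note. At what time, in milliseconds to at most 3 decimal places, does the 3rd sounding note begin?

1. 0.0ms @ 0 + 227.273ms (1/2)
2. 227.273ms @ 1/2 + 227.273ms (1/2)
3. 454.545ms @ 1 + 227.273ms (1/2)
4. 681.818ms @ 3/2 + 340.909ms (3/4)
5. 1022.727ms @ 9/4 + 340.909ms (3/4)
6. 1363.636ms @ 3 + 1363.636ms (3)
7. 2727.273ms @ 6 + 681.818ms (3/2)
8. 3409.091ms @ 15/2 + 340.909ms (3/4)
9. 3750.0ms @ 33/4 + 340.909ms (3/4)
10. 4090.909ms @ 9 + 681.818ms (3/2)
11. 4772.727ms @ 21/2 + 681.818ms (3/2)

note 3 onset = 1b = 454.545ms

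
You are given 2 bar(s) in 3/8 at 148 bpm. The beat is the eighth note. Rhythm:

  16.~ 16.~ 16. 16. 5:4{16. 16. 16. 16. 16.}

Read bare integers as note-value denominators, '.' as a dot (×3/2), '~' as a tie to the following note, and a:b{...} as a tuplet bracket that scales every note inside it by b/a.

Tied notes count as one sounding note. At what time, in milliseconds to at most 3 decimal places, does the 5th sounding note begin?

1. 0.0ms @ 0 + 912.162ms (9/4)
2. 912.162ms @ 9/4 + 304.054ms (3/4)
3. 1216.216ms @ 3 + 243.243ms (3/5)
4. 1459.459ms @ 18/5 + 243.243ms (3/5)
5. 1702.703ms @ 21/5 + 243.243ms (3/5)
6. 1945.946ms @ 24/5 + 243.243ms (3/5)
7. 2189.189ms @ 27/5 + 243.243ms (3/5)

note 5 onset = 21/5b = 1702.703ms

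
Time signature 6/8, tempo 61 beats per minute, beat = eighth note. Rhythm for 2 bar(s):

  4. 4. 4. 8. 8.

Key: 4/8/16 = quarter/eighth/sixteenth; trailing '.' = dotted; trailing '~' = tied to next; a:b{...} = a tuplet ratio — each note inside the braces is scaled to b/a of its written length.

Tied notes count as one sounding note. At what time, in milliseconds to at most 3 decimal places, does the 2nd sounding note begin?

1. 0.0ms @ 0 + 2950.82ms (3)
2. 2950.82ms @ 3 + 2950.82ms (3)
3. 5901.639ms @ 6 + 2950.82ms (3)
4. 8852.459ms @ 9 + 1475.41ms (3/2)
5. 10327.869ms @ 21/2 + 1475.41ms (3/2)

note 2 onset = 3b = 2950.82ms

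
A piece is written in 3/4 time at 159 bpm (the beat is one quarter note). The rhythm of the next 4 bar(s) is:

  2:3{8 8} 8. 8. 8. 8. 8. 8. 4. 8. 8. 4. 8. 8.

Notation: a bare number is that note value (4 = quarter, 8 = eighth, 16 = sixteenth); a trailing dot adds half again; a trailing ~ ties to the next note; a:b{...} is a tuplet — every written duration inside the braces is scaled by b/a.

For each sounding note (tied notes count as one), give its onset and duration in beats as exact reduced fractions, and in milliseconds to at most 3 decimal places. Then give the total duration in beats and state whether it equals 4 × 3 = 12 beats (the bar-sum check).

1) 0.0ms=0b +283.019ms=3/4b
2) 283.019ms=3/4b +283.019ms=3/4b
3) 566.038ms=3/2b +283.019ms=3/4b
4) 849.057ms=9/4b +283.019ms=3/4b
5) 1132.075ms=3b +283.019ms=3/4b
6) 1415.094ms=15/4b +283.019ms=3/4b
7) 1698.113ms=9/2b +283.019ms=3/4b
8) 1981.132ms=21/4b +283.019ms=3/4b
9) 2264.151ms=6b +566.038ms=3/2b
10) 2830.189ms=15/2b +283.019ms=3/4b
11) 3113.208ms=33/4b +283.019ms=3/4b
12) 3396.226ms=9b +566.038ms=3/2b
13) 3962.264ms=21/2b +283.019ms=3/4b
14) 4245.283ms=45/4b +283.019ms=3/4b
Σ=12b of 12 (159bpm 3/4) — PASS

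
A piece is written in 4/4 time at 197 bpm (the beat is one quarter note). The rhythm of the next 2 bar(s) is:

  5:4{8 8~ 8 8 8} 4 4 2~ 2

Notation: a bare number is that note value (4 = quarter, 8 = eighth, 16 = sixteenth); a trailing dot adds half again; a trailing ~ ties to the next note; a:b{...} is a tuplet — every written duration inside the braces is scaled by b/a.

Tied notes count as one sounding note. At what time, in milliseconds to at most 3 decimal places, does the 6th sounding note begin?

note 6 onset = 3b = 913.706ms

1. 0.0ms @ 0 + 121.827ms (2/5)
2. 121.827ms @ 2/5 + 243.655ms (4/5)
3. 365.482ms @ 6/5 + 121.827ms (2/5)
4. 487.31ms @ 8/5 + 121.827ms (2/5)
5. 609.137ms @ 2 + 304.569ms (1)
6. 913.706ms @ 3 + 304.569ms (1)
7. 1218.274ms @ 4 + 1218.274ms (4)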